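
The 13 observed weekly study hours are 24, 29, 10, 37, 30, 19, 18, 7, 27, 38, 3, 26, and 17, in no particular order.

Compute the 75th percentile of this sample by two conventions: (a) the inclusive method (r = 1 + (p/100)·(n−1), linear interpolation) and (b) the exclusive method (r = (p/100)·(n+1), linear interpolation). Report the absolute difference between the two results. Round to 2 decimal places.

0.50

Sorted: 3, 7, 10, 17, 18, 19, 24, 26, 27, 29, 30, 37, 38.
n = 13.
(a) r = 10 → value at rank 10 = 29.
(b) r = 10.5; between ranks 10 (29) and 11 (30): 29.5.
|29 − 29.5| = 0.5.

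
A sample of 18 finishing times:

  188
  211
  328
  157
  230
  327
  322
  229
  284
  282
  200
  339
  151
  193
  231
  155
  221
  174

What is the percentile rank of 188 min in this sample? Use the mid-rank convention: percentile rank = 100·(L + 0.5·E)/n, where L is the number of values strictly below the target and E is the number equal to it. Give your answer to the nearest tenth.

25.0

Sorted: 151, 155, 157, 174, 188, 193, 200, 211, 221, 229, 230, 231, 282, 284, 322, 327, 328, 339.
Count below 188: L = 4; count equal: E = 1; n = 18.
Percentile rank = 100·(4 + 0.5·1)/18 = 100·4.5/18 = 25.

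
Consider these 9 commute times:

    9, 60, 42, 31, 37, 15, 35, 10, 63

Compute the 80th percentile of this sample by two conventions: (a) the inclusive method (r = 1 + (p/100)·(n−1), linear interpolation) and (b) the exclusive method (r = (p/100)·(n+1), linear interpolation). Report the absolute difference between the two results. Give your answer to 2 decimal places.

10.80

Sorted: 9, 10, 15, 31, 35, 37, 42, 60, 63.
n = 9.
(a) r = 7.4; between ranks 7 (42) and 8 (60): 49.2.
(b) r = 8 → value at rank 8 = 60.
|49.2 − 60| = 10.8.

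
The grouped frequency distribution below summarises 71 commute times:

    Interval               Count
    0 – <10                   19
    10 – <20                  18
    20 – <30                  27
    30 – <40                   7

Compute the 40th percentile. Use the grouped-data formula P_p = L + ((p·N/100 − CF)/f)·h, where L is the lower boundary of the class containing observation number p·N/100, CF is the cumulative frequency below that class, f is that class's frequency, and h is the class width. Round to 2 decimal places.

N = 71; target position k = 40/100 · 71 = 28.4.
Cumulative frequencies: 19, 37, 64, 71.
Observation 28.4 falls in the class 10 – <20.
L = 10, CF = 19, f = 18, h = 10.
P40 = 10 + ((28.4 − 19)/18)·10 = 10 + 5.22222 = 15.2222.

15.22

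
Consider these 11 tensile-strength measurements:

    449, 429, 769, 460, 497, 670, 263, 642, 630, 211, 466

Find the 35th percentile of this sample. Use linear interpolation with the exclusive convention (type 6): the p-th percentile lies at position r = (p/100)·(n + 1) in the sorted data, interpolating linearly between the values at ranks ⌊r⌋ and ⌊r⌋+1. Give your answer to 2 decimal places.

Sorted: 211, 263, 429, 449, 460, 466, 497, 630, 642, 670, 769.
n = 11.
r = (35/100)·(11 + 1) = 4.2.
Rank 4 is 449 and rank 5 is 460.
Interpolate: 449 + 0.2·(460 − 449) = 449 + 0.2·11 = 451.2.

451.20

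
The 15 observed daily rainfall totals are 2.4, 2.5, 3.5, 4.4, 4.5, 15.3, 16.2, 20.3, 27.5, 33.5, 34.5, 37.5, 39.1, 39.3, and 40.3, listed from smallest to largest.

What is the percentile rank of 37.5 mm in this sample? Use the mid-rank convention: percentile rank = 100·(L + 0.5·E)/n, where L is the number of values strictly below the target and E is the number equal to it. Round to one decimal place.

76.7

Count below 37.5: L = 11; count equal: E = 1; n = 15.
Percentile rank = 100·(11 + 0.5·1)/15 = 100·11.5/15 = 76.67.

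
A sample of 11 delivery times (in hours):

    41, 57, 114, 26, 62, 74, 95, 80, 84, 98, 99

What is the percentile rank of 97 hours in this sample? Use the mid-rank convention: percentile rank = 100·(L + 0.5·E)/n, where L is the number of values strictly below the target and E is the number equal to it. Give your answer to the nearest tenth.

Sorted: 26, 41, 57, 62, 74, 80, 84, 95, 98, 99, 114.
Count below 97: L = 8; count equal: E = 0; n = 11.
Percentile rank = 100·(8 + 0.5·0)/11 = 100·8/11 = 72.73.

72.7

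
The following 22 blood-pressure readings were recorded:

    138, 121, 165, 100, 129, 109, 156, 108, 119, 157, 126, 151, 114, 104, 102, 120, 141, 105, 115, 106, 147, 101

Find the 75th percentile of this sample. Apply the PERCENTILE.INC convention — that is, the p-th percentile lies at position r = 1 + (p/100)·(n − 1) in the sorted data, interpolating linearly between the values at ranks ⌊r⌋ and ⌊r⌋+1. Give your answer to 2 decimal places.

Sorted: 100, 101, 102, 104, 105, 106, 108, 109, 114, 115, 119, 120, 121, 126, 129, 138, 141, 147, 151, 156, 157, 165.
n = 22.
r = 1 + (75/100)·(22 − 1) = 1 + 15.75 = 16.75.
Rank 16 is 138 and rank 17 is 141.
Interpolate: 138 + 0.75·(141 − 138) = 138 + 0.75·3 = 140.25.

140.25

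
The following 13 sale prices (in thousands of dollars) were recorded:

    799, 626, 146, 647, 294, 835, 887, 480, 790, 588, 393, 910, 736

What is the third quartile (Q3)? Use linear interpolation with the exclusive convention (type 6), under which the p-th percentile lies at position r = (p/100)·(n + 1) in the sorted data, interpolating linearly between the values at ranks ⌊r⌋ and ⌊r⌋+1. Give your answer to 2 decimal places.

817.00

Sorted: 146, 294, 393, 480, 588, 626, 647, 736, 790, 799, 835, 887, 910.
n = 13.
r = (75/100)·(13 + 1) = 10.5.
Rank 10 is 799 and rank 11 is 835.
Interpolate: 799 + 0.5·(835 − 799) = 799 + 0.5·36 = 817.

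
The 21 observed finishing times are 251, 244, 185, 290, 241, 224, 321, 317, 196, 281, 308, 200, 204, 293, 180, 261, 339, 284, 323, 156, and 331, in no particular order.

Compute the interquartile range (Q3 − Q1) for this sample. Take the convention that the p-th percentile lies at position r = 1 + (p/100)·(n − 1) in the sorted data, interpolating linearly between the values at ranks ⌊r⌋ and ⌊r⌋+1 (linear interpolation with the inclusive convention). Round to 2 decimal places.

Sorted: 156, 180, 185, 196, 200, 204, 224, 241, 244, 251, 261, 281, 284, 290, 293, 308, 317, 321, 323, 331, 339.
n = 21.
P25: r = 6 (integer) → 204.
P75: r = 16 (integer) → 308.
Difference: 308 − 204 = 104.

104.00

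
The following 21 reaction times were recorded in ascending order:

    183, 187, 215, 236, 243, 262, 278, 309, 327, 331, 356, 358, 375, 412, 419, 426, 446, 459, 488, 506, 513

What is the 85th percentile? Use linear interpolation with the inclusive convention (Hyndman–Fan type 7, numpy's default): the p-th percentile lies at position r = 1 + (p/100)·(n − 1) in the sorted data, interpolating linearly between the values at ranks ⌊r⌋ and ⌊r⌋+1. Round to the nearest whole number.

n = 21.
r = 1 + (85/100)·(21 − 1) = 1 + 17 = 18.
r is an integer, so P85 is the value at rank 18: 459.

459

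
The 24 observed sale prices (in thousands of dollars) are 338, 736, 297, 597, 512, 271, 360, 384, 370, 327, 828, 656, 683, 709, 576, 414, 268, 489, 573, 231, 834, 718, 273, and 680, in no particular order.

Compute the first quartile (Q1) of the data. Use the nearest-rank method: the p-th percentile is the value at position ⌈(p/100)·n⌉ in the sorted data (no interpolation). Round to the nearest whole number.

Sorted: 231, 268, 271, 273, 297, 327, 338, 360, 370, 384, 414, 489, 512, 573, 576, 597, 656, 680, 683, 709, 718, 736, 828, 834.
n = 24.
Position = ⌈25/100 · 24⌉ = ⌈6⌉ = 6.
The value at rank 6 is 327.

327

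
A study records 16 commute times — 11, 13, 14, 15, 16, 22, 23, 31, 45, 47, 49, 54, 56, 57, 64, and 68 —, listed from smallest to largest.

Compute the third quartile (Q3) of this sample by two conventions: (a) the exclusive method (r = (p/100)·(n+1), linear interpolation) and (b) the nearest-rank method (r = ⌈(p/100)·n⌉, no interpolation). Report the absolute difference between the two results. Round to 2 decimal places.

n = 16.
(a) r = 12.75; between ranks 12 (54) and 13 (56): 55.5.
(b) the nearest-rank method: rank 12 → 54.
|55.5 − 54| = 1.5.

1.50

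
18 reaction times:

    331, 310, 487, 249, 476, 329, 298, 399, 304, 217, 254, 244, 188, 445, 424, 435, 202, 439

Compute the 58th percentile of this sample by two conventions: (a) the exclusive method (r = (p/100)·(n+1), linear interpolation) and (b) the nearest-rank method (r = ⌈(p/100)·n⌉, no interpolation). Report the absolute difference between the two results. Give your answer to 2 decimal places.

1.36

Sorted: 188, 202, 217, 244, 249, 254, 298, 304, 310, 329, 331, 399, 424, 435, 439, 445, 476, 487.
n = 18.
(a) r = 11.02; between ranks 11 (331) and 12 (399): 332.36.
(b) the nearest-rank method: rank 11 → 331.
|332.36 − 331| = 1.36.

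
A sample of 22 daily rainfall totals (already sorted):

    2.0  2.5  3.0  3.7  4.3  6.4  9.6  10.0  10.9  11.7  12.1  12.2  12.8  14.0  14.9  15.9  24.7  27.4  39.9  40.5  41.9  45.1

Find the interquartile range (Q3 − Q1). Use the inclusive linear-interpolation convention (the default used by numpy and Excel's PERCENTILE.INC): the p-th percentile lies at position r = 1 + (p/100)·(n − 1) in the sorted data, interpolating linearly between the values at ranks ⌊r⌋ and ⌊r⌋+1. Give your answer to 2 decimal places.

n = 22.
P25: r = 6.25; ranks 6–7 are 6.4, 9.6; interpolating gives 7.2.
P75: r = 16.75; ranks 16–17 are 15.9, 24.7; interpolating gives 22.5.
Difference: 22.5 − 7.2 = 15.3.

15.30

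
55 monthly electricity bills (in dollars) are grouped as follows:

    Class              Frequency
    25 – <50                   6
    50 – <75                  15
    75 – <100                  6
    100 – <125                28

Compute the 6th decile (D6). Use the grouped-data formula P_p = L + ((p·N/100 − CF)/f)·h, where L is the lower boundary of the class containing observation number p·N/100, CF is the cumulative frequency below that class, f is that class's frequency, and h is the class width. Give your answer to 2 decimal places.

N = 55; target position k = 60/100 · 55 = 33.
Cumulative frequencies: 6, 21, 27, 55.
Observation 33 falls in the class 100 – <125.
L = 100, CF = 27, f = 28, h = 25.
P60 = 100 + ((33 − 27)/28)·25 = 100 + 5.35714 = 105.357.

105.36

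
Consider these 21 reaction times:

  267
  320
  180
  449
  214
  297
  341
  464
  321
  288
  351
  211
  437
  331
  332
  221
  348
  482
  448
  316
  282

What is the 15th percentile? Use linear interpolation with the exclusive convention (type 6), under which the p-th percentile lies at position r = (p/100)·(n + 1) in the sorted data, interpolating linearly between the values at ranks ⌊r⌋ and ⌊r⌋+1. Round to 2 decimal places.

Sorted: 180, 211, 214, 221, 267, 282, 288, 297, 316, 320, 321, 331, 332, 341, 348, 351, 437, 448, 449, 464, 482.
n = 21.
r = (15/100)·(21 + 1) = 3.3.
Rank 3 is 214 and rank 4 is 221.
Interpolate: 214 + 0.3·(221 − 214) = 214 + 0.3·7 = 216.1.

216.10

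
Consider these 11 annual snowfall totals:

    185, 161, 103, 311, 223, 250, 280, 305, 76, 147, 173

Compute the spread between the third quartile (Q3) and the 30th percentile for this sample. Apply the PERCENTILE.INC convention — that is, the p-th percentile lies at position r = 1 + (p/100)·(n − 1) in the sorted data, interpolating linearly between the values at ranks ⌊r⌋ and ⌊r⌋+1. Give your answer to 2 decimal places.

Sorted: 76, 103, 147, 161, 173, 185, 223, 250, 280, 305, 311.
n = 11.
P30: r = 4 (integer) → 161.
P75: r = 8.5; ranks 8–9 are 250, 280; interpolating gives 265.
Difference: 265 − 161 = 104.

104.00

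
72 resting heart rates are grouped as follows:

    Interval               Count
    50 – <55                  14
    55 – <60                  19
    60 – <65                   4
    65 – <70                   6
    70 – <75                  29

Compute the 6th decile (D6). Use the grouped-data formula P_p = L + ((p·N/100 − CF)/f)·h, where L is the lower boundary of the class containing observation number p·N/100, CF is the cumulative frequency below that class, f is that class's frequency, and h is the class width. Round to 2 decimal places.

N = 72; target position k = 60/100 · 72 = 43.2.
Cumulative frequencies: 14, 33, 37, 43, 72.
Observation 43.2 falls in the class 70 – <75.
L = 70, CF = 43, f = 29, h = 5.
P60 = 70 + ((43.2 − 43)/29)·5 = 70 + 0.0344828 = 70.0345.

70.03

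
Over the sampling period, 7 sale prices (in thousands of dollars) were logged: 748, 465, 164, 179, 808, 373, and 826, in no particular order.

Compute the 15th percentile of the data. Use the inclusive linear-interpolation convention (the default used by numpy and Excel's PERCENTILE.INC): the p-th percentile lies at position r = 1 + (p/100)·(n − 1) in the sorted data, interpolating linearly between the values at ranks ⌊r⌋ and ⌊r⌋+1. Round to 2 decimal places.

Sorted: 164, 179, 373, 465, 748, 808, 826.
n = 7.
r = 1 + (15/100)·(7 − 1) = 1 + 0.9 = 1.9.
Rank 1 is 164 and rank 2 is 179.
Interpolate: 164 + 0.9·(179 − 164) = 164 + 0.9·15 = 177.5.

177.50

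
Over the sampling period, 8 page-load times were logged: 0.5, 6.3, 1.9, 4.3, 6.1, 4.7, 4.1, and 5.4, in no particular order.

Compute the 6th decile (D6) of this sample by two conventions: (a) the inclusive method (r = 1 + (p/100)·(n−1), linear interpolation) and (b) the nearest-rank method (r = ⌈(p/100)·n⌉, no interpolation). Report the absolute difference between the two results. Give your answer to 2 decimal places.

0.14

Sorted: 0.5, 1.9, 4.1, 4.3, 4.7, 5.4, 6.1, 6.3.
n = 8.
(a) r = 5.2; between ranks 5 (4.7) and 6 (5.4): 4.84.
(b) the nearest-rank method: rank 5 → 4.7.
|4.84 − 4.7| = 0.14.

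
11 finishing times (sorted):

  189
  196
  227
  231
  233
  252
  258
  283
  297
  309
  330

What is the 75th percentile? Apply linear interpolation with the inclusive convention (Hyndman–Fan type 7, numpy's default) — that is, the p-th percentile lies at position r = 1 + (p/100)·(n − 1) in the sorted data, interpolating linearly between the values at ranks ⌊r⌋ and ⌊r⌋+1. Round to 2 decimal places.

n = 11.
r = 1 + (75/100)·(11 − 1) = 1 + 7.5 = 8.5.
Rank 8 is 283 and rank 9 is 297.
Interpolate: 283 + 0.5·(297 − 283) = 283 + 0.5·14 = 290.

290.00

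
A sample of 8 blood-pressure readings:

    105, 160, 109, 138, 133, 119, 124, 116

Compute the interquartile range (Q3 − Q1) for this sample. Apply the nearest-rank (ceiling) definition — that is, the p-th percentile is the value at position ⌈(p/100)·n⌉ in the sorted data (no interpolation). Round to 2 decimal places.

Sorted: 105, 109, 116, 119, 124, 133, 138, 160.
n = 8.
P25: rank ⌈25/100·8⌉ = 2 → 109.
P75: rank ⌈75/100·8⌉ = 6 → 133.
Difference: 133 − 109 = 24.

24.00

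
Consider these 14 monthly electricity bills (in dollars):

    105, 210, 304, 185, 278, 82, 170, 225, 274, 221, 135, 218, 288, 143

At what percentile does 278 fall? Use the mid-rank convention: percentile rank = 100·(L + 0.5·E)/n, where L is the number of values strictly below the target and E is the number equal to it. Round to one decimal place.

Sorted: 82, 105, 135, 143, 170, 185, 210, 218, 221, 225, 274, 278, 288, 304.
Count below 278: L = 11; count equal: E = 1; n = 14.
Percentile rank = 100·(11 + 0.5·1)/14 = 100·11.5/14 = 82.14.

82.1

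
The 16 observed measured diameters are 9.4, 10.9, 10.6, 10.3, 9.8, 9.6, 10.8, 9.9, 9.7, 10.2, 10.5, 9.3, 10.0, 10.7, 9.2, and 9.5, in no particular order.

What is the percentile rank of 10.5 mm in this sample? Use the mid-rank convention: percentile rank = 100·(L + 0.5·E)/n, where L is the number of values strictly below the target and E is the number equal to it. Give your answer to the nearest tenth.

Sorted: 9.2, 9.3, 9.4, 9.5, 9.6, 9.7, 9.8, 9.9, 10.0, 10.2, 10.3, 10.5, 10.6, 10.7, 10.8, 10.9.
Count below 10.5: L = 11; count equal: E = 1; n = 16.
Percentile rank = 100·(11 + 0.5·1)/16 = 100·11.5/16 = 71.88.

71.9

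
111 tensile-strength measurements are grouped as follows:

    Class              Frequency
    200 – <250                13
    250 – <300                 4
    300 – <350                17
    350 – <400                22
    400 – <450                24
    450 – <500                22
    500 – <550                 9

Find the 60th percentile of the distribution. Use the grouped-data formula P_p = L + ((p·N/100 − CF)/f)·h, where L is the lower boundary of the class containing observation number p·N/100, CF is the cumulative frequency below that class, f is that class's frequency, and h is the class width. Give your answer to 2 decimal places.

422.08

N = 111; target position k = 60/100 · 111 = 66.6.
Cumulative frequencies: 13, 17, 34, 56, 80, 102, 111.
Observation 66.6 falls in the class 400 – <450.
L = 400, CF = 56, f = 24, h = 50.
P60 = 400 + ((66.6 − 56)/24)·50 = 400 + 22.0833 = 422.083.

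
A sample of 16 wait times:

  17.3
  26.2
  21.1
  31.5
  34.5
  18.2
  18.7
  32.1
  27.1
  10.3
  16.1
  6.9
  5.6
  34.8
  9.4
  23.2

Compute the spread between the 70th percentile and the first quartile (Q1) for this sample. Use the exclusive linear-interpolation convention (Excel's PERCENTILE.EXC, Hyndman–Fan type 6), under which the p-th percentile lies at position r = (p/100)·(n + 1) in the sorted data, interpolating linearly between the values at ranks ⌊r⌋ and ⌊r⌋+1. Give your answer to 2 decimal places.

15.26

Sorted: 5.6, 6.9, 9.4, 10.3, 16.1, 17.3, 18.2, 18.7, 21.1, 23.2, 26.2, 27.1, 31.5, 32.1, 34.5, 34.8.
n = 16.
P25: r = 4.25; ranks 4–5 are 10.3, 16.1; interpolating gives 11.75.
P70: r = 11.9; ranks 11–12 are 26.2, 27.1; interpolating gives 27.01.
Difference: 27.01 − 11.75 = 15.26.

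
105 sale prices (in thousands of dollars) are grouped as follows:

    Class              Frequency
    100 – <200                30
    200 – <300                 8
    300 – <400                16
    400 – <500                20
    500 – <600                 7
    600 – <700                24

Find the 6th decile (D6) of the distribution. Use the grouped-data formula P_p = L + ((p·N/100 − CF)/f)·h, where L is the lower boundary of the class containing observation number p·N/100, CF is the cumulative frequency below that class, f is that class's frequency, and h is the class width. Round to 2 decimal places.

445.00

N = 105; target position k = 60/100 · 105 = 63.
Cumulative frequencies: 30, 38, 54, 74, 81, 105.
Observation 63 falls in the class 400 – <500.
L = 400, CF = 54, f = 20, h = 100.
P60 = 400 + ((63 − 54)/20)·100 = 400 + 45 = 445.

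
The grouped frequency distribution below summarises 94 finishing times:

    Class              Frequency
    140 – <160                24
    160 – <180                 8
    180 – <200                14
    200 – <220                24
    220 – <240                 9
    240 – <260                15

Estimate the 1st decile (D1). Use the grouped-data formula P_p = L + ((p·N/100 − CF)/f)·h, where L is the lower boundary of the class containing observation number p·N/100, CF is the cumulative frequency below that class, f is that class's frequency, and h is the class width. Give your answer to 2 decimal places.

147.83

N = 94; target position k = 10/100 · 94 = 9.4.
Cumulative frequencies: 24, 32, 46, 70, 79, 94.
Observation 9.4 falls in the class 140 – <160.
L = 140, CF = 0, f = 24, h = 20.
P10 = 140 + ((9.4 − 0)/24)·20 = 140 + 7.83333 = 147.833.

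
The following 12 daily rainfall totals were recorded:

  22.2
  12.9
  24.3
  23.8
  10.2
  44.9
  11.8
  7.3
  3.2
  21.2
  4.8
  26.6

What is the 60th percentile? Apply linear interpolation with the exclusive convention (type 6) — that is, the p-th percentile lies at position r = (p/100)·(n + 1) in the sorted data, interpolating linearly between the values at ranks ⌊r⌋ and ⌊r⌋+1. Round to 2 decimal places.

22.00

Sorted: 3.2, 4.8, 7.3, 10.2, 11.8, 12.9, 21.2, 22.2, 23.8, 24.3, 26.6, 44.9.
n = 12.
r = (60/100)·(12 + 1) = 7.8.
Rank 7 is 21.2 and rank 8 is 22.2.
Interpolate: 21.2 + 0.8·(22.2 − 21.2) = 21.2 + 0.8·1 = 22.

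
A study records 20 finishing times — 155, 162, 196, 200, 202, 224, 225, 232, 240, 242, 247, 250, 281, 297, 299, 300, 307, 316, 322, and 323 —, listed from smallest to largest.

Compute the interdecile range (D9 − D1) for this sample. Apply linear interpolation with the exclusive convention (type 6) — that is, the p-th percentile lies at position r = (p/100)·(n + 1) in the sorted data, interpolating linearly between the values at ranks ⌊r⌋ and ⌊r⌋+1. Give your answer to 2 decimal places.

156.00

n = 20.
P10: r = 2.1; ranks 2–3 are 162, 196; interpolating gives 165.4.
P90: r = 18.9; ranks 18–19 are 316, 322; interpolating gives 321.4.
Difference: 321.4 − 165.4 = 156.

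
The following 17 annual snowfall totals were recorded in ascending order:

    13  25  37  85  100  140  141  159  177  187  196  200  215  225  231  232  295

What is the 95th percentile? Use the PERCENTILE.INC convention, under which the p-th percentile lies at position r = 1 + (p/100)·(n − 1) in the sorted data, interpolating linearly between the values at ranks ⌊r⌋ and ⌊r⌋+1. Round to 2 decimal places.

244.60

n = 17.
r = 1 + (95/100)·(17 − 1) = 1 + 15.2 = 16.2.
Rank 16 is 232 and rank 17 is 295.
Interpolate: 232 + 0.2·(295 − 232) = 232 + 0.2·63 = 244.6.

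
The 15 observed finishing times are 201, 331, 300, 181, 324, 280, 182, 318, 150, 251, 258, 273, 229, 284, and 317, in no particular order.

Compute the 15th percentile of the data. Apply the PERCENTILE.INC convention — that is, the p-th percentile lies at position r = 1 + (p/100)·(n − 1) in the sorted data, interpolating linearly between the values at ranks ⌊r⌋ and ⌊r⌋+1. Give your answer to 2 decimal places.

Sorted: 150, 181, 182, 201, 229, 251, 258, 273, 280, 284, 300, 317, 318, 324, 331.
n = 15.
r = 1 + (15/100)·(15 − 1) = 1 + 2.1 = 3.1.
Rank 3 is 182 and rank 4 is 201.
Interpolate: 182 + 0.1·(201 − 182) = 182 + 0.1·19 = 183.9.

183.90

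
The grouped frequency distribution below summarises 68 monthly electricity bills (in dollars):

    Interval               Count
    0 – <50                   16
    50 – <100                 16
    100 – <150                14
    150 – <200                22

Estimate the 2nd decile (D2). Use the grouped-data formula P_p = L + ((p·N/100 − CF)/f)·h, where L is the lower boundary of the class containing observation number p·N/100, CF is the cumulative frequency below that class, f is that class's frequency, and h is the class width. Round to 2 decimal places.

42.50

N = 68; target position k = 20/100 · 68 = 13.6.
Cumulative frequencies: 16, 32, 46, 68.
Observation 13.6 falls in the class 0 – <50.
L = 0, CF = 0, f = 16, h = 50.
P20 = 0 + ((13.6 − 0)/16)·50 = 0 + 42.5 = 42.5.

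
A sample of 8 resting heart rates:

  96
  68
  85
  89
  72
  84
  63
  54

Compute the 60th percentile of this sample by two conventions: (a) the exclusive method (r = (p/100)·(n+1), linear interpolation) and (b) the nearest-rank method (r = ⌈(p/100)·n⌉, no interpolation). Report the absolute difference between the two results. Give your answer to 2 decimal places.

0.40

Sorted: 54, 63, 68, 72, 84, 85, 89, 96.
n = 8.
(a) r = 5.4; between ranks 5 (84) and 6 (85): 84.4.
(b) the nearest-rank method: rank 5 → 84.
|84.4 − 84| = 0.4.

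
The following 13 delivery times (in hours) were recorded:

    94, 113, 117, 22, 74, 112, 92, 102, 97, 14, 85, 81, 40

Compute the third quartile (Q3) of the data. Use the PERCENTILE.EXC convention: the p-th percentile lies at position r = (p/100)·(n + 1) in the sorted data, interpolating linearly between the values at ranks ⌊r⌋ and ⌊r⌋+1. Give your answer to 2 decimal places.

Sorted: 14, 22, 40, 74, 81, 85, 92, 94, 97, 102, 112, 113, 117.
n = 13.
r = (75/100)·(13 + 1) = 10.5.
Rank 10 is 102 and rank 11 is 112.
Interpolate: 102 + 0.5·(112 − 102) = 102 + 0.5·10 = 107.

107.00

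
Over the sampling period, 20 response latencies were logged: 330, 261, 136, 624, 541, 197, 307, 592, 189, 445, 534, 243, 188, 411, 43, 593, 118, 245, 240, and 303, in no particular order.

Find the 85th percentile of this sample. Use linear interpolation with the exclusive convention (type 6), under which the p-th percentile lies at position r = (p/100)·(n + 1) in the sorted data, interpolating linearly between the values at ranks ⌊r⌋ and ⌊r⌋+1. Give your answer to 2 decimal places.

584.35

Sorted: 43, 118, 136, 188, 189, 197, 240, 243, 245, 261, 303, 307, 330, 411, 445, 534, 541, 592, 593, 624.
n = 20.
r = (85/100)·(20 + 1) = 17.85.
Rank 17 is 541 and rank 18 is 592.
Interpolate: 541 + 0.85·(592 − 541) = 541 + 0.85·51 = 584.35.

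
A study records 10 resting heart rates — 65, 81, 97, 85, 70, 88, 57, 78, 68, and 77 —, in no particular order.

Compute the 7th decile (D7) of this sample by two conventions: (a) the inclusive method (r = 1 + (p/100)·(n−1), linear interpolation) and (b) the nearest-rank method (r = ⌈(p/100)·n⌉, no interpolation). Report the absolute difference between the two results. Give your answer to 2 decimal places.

Sorted: 57, 65, 68, 70, 77, 78, 81, 85, 88, 97.
n = 10.
(a) r = 7.3; between ranks 7 (81) and 8 (85): 82.2.
(b) the nearest-rank method: rank 7 → 81.
|82.2 − 81| = 1.2.

1.20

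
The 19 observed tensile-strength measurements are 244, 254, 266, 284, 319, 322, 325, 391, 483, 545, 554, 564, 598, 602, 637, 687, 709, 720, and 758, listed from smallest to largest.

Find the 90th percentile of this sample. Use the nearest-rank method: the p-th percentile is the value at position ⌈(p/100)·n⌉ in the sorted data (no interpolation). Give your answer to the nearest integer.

n = 19.
Position = ⌈90/100 · 19⌉ = ⌈17.1⌉ = 18.
The value at rank 18 is 720.

720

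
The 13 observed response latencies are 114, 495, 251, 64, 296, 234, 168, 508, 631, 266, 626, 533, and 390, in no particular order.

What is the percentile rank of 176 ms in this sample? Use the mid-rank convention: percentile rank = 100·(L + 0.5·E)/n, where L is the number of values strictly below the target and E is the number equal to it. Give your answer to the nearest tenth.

23.1

Sorted: 64, 114, 168, 234, 251, 266, 296, 390, 495, 508, 533, 626, 631.
Count below 176: L = 3; count equal: E = 0; n = 13.
Percentile rank = 100·(3 + 0.5·0)/13 = 100·3/13 = 23.08.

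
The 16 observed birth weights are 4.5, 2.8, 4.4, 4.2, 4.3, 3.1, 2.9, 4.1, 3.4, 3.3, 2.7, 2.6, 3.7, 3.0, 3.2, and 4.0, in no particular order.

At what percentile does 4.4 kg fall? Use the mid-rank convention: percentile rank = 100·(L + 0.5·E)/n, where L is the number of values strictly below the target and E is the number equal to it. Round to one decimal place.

Sorted: 2.6, 2.7, 2.8, 2.9, 3.0, 3.1, 3.2, 3.3, 3.4, 3.7, 4.0, 4.1, 4.2, 4.3, 4.4, 4.5.
Count below 4.4: L = 14; count equal: E = 1; n = 16.
Percentile rank = 100·(14 + 0.5·1)/16 = 100·14.5/16 = 90.62.

90.6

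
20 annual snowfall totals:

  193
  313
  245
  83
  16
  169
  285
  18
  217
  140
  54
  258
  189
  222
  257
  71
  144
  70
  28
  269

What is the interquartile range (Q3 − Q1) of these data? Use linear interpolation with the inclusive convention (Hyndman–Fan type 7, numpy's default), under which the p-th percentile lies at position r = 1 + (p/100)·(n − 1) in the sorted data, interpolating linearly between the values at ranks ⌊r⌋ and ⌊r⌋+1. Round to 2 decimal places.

Sorted: 16, 18, 28, 54, 70, 71, 83, 140, 144, 169, 189, 193, 217, 222, 245, 257, 258, 269, 285, 313.
n = 20.
P25: r = 5.75; ranks 5–6 are 70, 71; interpolating gives 70.75.
P75: r = 15.25; ranks 15–16 are 245, 257; interpolating gives 248.
Difference: 248 − 70.75 = 177.25.

177.25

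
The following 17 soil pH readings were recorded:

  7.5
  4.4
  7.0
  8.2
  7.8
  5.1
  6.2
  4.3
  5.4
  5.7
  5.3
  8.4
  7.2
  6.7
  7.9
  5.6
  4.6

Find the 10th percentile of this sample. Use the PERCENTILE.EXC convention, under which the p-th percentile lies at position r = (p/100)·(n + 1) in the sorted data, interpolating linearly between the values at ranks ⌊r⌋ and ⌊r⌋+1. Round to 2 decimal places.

4.38

Sorted: 4.3, 4.4, 4.6, 5.1, 5.3, 5.4, 5.6, 5.7, 6.2, 6.7, 7.0, 7.2, 7.5, 7.8, 7.9, 8.2, 8.4.
n = 17.
r = (10/100)·(17 + 1) = 1.8.
Rank 1 is 4.3 and rank 2 is 4.4.
Interpolate: 4.3 + 0.8·(4.4 − 4.3) = 4.3 + 0.8·0.1 = 4.38.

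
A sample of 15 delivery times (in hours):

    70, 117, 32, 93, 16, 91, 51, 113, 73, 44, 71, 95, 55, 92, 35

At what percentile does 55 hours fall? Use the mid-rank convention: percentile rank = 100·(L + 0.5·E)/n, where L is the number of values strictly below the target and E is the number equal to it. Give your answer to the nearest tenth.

Sorted: 16, 32, 35, 44, 51, 55, 70, 71, 73, 91, 92, 93, 95, 113, 117.
Count below 55: L = 5; count equal: E = 1; n = 15.
Percentile rank = 100·(5 + 0.5·1)/15 = 100·5.5/15 = 36.67.

36.7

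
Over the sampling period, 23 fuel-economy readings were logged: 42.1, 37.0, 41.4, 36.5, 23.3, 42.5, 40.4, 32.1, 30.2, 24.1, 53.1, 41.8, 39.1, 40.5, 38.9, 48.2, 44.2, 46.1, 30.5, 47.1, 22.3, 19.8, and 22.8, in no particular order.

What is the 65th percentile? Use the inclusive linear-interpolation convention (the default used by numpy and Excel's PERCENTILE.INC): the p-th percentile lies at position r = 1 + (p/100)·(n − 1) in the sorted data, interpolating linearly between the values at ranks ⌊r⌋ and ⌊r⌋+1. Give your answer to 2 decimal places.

Sorted: 19.8, 22.3, 22.8, 23.3, 24.1, 30.2, 30.5, 32.1, 36.5, 37.0, 38.9, 39.1, 40.4, 40.5, 41.4, 41.8, 42.1, 42.5, 44.2, 46.1, 47.1, 48.2, 53.1.
n = 23.
r = 1 + (65/100)·(23 − 1) = 1 + 14.3 = 15.3.
Rank 15 is 41.4 and rank 16 is 41.8.
Interpolate: 41.4 + 0.3·(41.8 − 41.4) = 41.4 + 0.3·0.4 = 41.52.

41.52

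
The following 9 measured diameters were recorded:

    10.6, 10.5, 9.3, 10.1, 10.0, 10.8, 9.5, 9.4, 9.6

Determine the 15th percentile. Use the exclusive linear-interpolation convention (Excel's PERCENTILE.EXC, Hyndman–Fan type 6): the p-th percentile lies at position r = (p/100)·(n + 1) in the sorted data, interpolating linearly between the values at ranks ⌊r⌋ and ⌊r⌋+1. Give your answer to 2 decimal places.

Sorted: 9.3, 9.4, 9.5, 9.6, 10.0, 10.1, 10.5, 10.6, 10.8.
n = 9.
r = (15/100)·(9 + 1) = 1.5.
Rank 1 is 9.3 and rank 2 is 9.4.
Interpolate: 9.3 + 0.5·(9.4 − 9.3) = 9.3 + 0.5·0.1 = 9.35.

9.35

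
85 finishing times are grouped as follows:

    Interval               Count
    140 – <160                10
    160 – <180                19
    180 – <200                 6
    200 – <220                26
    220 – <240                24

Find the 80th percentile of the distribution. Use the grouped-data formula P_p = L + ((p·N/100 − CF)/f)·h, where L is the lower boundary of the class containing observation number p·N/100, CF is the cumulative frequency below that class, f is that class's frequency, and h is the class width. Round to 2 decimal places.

N = 85; target position k = 80/100 · 85 = 68.
Cumulative frequencies: 10, 29, 35, 61, 85.
Observation 68 falls in the class 220 – <240.
L = 220, CF = 61, f = 24, h = 20.
P80 = 220 + ((68 − 61)/24)·20 = 220 + 5.83333 = 225.833.

225.83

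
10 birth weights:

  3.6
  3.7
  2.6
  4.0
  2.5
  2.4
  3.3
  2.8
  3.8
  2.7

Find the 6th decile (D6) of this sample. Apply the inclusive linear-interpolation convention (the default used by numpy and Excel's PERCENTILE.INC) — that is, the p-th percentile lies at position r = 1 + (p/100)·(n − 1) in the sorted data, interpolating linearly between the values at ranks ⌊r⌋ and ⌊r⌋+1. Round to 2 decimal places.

3.42

Sorted: 2.4, 2.5, 2.6, 2.7, 2.8, 3.3, 3.6, 3.7, 3.8, 4.0.
n = 10.
r = 1 + (60/100)·(10 − 1) = 1 + 5.4 = 6.4.
Rank 6 is 3.3 and rank 7 is 3.6.
Interpolate: 3.3 + 0.4·(3.6 − 3.3) = 3.3 + 0.4·0.3 = 3.42.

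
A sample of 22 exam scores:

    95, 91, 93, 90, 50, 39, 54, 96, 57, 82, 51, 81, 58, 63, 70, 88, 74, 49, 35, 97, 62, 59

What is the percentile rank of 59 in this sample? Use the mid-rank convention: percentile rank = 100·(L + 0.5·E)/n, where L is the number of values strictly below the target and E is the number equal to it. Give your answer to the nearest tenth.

Sorted: 35, 39, 49, 50, 51, 54, 57, 58, 59, 62, 63, 70, 74, 81, 82, 88, 90, 91, 93, 95, 96, 97.
Count below 59: L = 8; count equal: E = 1; n = 22.
Percentile rank = 100·(8 + 0.5·1)/22 = 100·8.5/22 = 38.64.

38.6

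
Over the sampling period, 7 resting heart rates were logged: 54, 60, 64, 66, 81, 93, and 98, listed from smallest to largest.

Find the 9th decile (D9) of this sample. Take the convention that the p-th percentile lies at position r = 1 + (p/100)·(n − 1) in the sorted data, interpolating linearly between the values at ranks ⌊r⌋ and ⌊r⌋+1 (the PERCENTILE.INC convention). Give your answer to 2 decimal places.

n = 7.
r = 1 + (90/100)·(7 − 1) = 1 + 5.4 = 6.4.
Rank 6 is 93 and rank 7 is 98.
Interpolate: 93 + 0.4·(98 − 93) = 93 + 0.4·5 = 95.

95.00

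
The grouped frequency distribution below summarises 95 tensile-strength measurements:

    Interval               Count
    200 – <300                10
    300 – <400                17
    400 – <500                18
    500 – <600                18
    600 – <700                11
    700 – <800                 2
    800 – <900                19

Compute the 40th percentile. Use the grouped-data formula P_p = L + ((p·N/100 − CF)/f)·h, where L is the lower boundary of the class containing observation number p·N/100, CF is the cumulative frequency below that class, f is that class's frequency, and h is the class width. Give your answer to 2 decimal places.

461.11

N = 95; target position k = 40/100 · 95 = 38.
Cumulative frequencies: 10, 27, 45, 63, 74, 76, 95.
Observation 38 falls in the class 400 – <500.
L = 400, CF = 27, f = 18, h = 100.
P40 = 400 + ((38 − 27)/18)·100 = 400 + 61.1111 = 461.111.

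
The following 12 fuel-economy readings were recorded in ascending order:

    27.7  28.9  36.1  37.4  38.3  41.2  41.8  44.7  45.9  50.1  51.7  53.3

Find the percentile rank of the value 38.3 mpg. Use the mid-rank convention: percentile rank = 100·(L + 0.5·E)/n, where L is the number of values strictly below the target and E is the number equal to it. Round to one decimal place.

37.5

Count below 38.3: L = 4; count equal: E = 1; n = 12.
Percentile rank = 100·(4 + 0.5·1)/12 = 100·4.5/12 = 37.5.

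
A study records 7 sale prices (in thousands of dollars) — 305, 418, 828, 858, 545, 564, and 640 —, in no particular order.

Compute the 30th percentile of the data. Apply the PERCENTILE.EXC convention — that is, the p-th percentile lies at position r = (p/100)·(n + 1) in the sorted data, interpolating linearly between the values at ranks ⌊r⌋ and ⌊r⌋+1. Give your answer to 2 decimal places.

Sorted: 305, 418, 545, 564, 640, 828, 858.
n = 7.
r = (30/100)·(7 + 1) = 2.4.
Rank 2 is 418 and rank 3 is 545.
Interpolate: 418 + 0.4·(545 − 418) = 418 + 0.4·127 = 468.8.

468.80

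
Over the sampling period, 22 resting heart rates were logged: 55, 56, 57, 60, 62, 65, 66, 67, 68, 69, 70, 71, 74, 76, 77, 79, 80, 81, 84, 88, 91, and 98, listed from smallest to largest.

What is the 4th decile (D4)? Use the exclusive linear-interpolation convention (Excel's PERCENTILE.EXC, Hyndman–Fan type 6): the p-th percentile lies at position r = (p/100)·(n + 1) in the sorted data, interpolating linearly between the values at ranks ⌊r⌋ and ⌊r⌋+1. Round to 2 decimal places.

68.20

n = 22.
r = (40/100)·(22 + 1) = 9.2.
Rank 9 is 68 and rank 10 is 69.
Interpolate: 68 + 0.2·(69 − 68) = 68 + 0.2·1 = 68.2.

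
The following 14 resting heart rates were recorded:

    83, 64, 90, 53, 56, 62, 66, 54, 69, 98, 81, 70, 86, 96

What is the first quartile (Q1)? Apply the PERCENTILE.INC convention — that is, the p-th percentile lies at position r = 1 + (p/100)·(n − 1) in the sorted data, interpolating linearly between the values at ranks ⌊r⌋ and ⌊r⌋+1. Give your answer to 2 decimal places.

62.50

Sorted: 53, 54, 56, 62, 64, 66, 69, 70, 81, 83, 86, 90, 96, 98.
n = 14.
r = 1 + (25/100)·(14 − 1) = 1 + 3.25 = 4.25.
Rank 4 is 62 and rank 5 is 64.
Interpolate: 62 + 0.25·(64 − 62) = 62 + 0.25·2 = 62.5.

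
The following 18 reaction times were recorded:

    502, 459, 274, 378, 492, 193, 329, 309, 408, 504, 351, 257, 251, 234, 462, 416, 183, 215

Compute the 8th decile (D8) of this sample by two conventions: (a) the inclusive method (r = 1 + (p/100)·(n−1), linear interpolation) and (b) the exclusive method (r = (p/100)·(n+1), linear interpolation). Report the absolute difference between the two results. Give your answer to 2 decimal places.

Sorted: 183, 193, 215, 234, 251, 257, 274, 309, 329, 351, 378, 408, 416, 459, 462, 492, 502, 504.
n = 18.
(a) r = 14.6; between ranks 14 (459) and 15 (462): 460.8.
(b) r = 15.2; between ranks 15 (462) and 16 (492): 468.
|460.8 − 468| = 7.2.

7.20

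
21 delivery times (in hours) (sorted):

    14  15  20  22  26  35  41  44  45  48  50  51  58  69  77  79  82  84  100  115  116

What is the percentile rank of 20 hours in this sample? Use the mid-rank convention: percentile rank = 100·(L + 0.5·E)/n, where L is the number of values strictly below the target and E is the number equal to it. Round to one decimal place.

11.9

Count below 20: L = 2; count equal: E = 1; n = 21.
Percentile rank = 100·(2 + 0.5·1)/21 = 100·2.5/21 = 11.9.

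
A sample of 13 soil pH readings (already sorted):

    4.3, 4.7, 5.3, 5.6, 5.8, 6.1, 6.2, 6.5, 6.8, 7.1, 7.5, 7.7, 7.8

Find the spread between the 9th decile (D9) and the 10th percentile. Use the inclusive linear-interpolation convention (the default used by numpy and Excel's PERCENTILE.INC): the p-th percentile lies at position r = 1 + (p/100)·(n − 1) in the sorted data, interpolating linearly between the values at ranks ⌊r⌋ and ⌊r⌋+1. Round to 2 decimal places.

n = 13.
P10: r = 2.2; ranks 2–3 are 4.7, 5.3; interpolating gives 4.82.
P90: r = 11.8; ranks 11–12 are 7.5, 7.7; interpolating gives 7.66.
Difference: 7.66 − 4.82 = 2.84.

2.84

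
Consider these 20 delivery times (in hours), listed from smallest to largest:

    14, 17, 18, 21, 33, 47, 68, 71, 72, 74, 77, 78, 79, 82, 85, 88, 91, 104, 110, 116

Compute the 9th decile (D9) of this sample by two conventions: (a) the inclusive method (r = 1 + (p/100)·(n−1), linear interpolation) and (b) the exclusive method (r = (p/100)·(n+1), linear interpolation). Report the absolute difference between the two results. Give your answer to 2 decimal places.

n = 20.
(a) r = 18.1; between ranks 18 (104) and 19 (110): 104.6.
(b) r = 18.9; between ranks 18 (104) and 19 (110): 109.4.
|104.6 − 109.4| = 4.8.

4.80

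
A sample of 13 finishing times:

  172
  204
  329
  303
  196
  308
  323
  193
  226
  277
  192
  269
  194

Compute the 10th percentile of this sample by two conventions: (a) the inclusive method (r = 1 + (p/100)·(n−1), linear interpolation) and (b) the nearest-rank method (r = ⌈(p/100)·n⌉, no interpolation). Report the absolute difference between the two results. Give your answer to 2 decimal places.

0.20

Sorted: 172, 192, 193, 194, 196, 204, 226, 269, 277, 303, 308, 323, 329.
n = 13.
(a) r = 2.2; between ranks 2 (192) and 3 (193): 192.2.
(b) the nearest-rank method: rank 2 → 192.
|192.2 − 192| = 0.2.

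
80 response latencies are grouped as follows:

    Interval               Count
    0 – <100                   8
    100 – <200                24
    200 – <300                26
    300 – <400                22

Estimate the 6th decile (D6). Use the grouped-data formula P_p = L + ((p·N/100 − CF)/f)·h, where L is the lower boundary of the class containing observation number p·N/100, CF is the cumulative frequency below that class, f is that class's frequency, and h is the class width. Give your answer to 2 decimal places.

N = 80; target position k = 60/100 · 80 = 48.
Cumulative frequencies: 8, 32, 58, 80.
Observation 48 falls in the class 200 – <300.
L = 200, CF = 32, f = 26, h = 100.
P60 = 200 + ((48 − 32)/26)·100 = 200 + 61.5385 = 261.538.

261.54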